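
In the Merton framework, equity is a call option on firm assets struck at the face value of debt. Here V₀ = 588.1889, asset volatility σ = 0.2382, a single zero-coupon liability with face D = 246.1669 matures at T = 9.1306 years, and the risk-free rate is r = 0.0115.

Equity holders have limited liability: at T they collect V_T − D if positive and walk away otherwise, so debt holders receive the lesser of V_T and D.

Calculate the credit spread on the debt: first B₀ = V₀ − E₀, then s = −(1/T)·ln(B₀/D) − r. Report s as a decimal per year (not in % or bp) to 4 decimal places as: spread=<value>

spread=0.0051

Work the structural quantities from V₀ = 588.1889 against face 246.1669:
d₁ = [ln(V₀/D) + (r + σ²/2)T] / (σ√T)
   = [ln(588.1889/246.1669) + (0.0115 + 0.5·0.2382²)·9.1306] / (0.2382·√9.1306)
   = [0.871038 + 0.364034] / 0.719766 = 1.715935
d₂ = d₁ − σ√T = 1.715935 − 0.719766 = 0.996169
N(d₁) = 0.956913,  N(d₂) = 0.840416,  e^(−rT) = 0.900323
E₀ = V₀·N(d₁) − D·e^(−rT)·N(d₂)
   = 588.1889·0.956913 − 246.1669·0.900323·0.840416 = 376.584509
B₀ = V₀ − E₀ = 588.1889 − 376.584509 = 211.604391
spread = −(1/T)·ln(B₀/D) − r = −(1/9.1306)·ln(211.604391/246.1669) − 0.0115 = 0.00506970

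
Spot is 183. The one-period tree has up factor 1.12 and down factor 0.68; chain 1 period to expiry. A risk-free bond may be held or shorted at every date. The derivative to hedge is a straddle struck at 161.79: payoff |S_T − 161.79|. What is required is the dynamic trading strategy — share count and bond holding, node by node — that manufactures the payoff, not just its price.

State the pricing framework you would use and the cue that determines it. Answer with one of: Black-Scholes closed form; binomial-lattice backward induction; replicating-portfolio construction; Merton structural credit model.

framework: replicating-portfolio construction

Key observation: the mandate to exhibit the hedge at every date and state singles out the replicating-portfolio construction on the 1-period tree with factors 1.12 and 0.68 from 183.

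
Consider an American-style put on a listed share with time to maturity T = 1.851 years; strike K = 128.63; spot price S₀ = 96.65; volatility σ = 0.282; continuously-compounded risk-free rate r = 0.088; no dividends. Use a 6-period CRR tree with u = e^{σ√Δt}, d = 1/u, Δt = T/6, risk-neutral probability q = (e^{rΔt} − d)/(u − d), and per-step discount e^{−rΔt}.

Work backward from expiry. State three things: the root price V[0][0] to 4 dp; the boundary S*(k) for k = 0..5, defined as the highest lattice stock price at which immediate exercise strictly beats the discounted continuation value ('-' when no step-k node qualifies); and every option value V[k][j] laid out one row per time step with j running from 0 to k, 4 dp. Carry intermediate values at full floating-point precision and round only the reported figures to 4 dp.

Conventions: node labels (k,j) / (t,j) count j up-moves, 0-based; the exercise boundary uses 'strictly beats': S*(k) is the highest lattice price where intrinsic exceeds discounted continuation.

params: Δt=0.30850 u=1.16956 d=0.85502 q=0.54841 e^(-rΔt)=0.97322
t_6 payoffs: 90.8677 76.9757 57.9732 31.9800 0.0000 0.0000 0.0000
t_5: node(5,0) S=44.1655 payoff=84.4645 vs cont=81.0195 → 84.4645 [stop]  node(5,1) S=60.4130 payoff=68.2170 vs cont=64.7719 → 68.2170 [stop]  node(5,2) S=82.6377 payoff=45.9923 vs cont=42.5473 → 45.9923 [stop]  node(5,3) S=113.0383 payoff=15.5917 vs cont=14.0549 → 15.5917 [stop]  node(5,4) S=154.6227 payoff=0.0000 vs cont=0.0000 → 0.0000 [wait]  node(5,5) S=211.5052 payoff=0.0000 vs cont=0.0000 → 0.0000 [wait]  ⇒ S*(5)=113.0383
t_4: node(4,0) S=51.6543 payoff=76.9757 vs cont=73.5306 → 76.9757 [stop]  node(4,1) S=70.6568 payoff=57.9732 vs cont=54.5281 → 57.9732 [stop]  node(4,2) S=96.6500 payoff=31.9800 vs cont=28.5349 → 31.9800 [stop]  node(4,3) S=132.2055 payoff=0.0000 vs cont=6.8524 → 6.8524 [wait]  node(4,4) S=180.8411 payoff=0.0000 vs cont=0.0000 → 0.0000 [wait]  ⇒ S*(4)=96.6500
t_3: node(3,0) S=60.4130 payoff=68.2170 vs cont=64.7719 → 68.2170 [stop]  node(3,1) S=82.6377 payoff=45.9923 vs cont=42.5473 → 45.9923 [stop]  node(3,2) S=113.0383 payoff=15.5917 vs cont=17.7123 → 17.7123 [wait]  node(3,3) S=154.6227 payoff=0.0000 vs cont=3.0116 → 3.0116 [wait]  ⇒ S*(3)=82.6377
t_2: node(2,0) S=70.6568 payoff=57.9732 vs cont=54.5281 → 57.9732 [stop]  node(2,1) S=96.6500 payoff=31.9800 vs cont=29.6667 → 31.9800 [stop]  node(2,2) S=132.2055 payoff=0.0000 vs cont=9.3917 → 9.3917 [wait]  ⇒ S*(2)=96.6500
t_1: node(1,0) S=82.6377 payoff=45.9923 vs cont=42.5473 → 45.9923 [stop]  node(1,1) S=113.0383 payoff=15.5917 vs cont=19.0676 → 19.0676 [wait]  ⇒ S*(1)=82.6377
t_0: node(0,0) S=96.6500 payoff=31.9800 vs cont=30.3901 → 31.9800 [stop]  ⇒ S*(0)=96.6500

price = 31.9800
boundary = 96.6500 82.6377 96.6500 82.6377 96.6500 113.0383
tree:
31.9800
45.9923 19.0676
57.9732 31.9800 9.3917
68.2170 45.9923 17.7123 3.0116
76.9757 57.9732 31.9800 6.8524 0.0000
84.4645 68.2170 45.9923 15.5917 0.0000 0.0000
90.8677 76.9757 57.9732 31.9800 0.0000 0.0000 0.0000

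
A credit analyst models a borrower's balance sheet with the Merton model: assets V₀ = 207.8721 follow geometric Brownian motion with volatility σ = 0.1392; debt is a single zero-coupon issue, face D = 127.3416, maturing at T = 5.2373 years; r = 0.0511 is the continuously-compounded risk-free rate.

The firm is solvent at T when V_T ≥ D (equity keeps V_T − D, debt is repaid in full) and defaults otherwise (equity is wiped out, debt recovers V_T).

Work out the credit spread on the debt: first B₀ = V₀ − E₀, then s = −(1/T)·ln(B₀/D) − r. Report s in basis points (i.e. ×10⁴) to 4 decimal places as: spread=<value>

spread=2.5536

Work the structural quantities from V₀ = 207.8721 against face 127.3416:
d₁ = [ln(V₀/D) + (r + σ²/2)T] / (σ√T)
   = [ln(207.8721/127.3416) + (0.0511 + 0.5·0.1392²)·5.2373] / (0.1392·√5.2373)
   = [0.490050 + 0.318367] / 0.318561 = 2.537711
d₂ = d₁ − σ√T = 2.537711 − 0.318561 = 2.219150
N(d₁) = 0.994421,  N(d₂) = 0.986762,  e^(−rT) = 0.765194
E₀ = V₀·N(d₁) − D·e^(−rT)·N(d₂)
   = 207.8721·0.994421 − 127.3416·0.765194·0.986762 = 110.561317
B₀ = V₀ − E₀ = 207.8721 − 110.561317 = 97.310783
spread = −(1/T)·ln(B₀/D) − r = −(1/5.2373)·ln(97.310783/127.3416) − 0.0511 = 0.00025536
in basis points: 0.00025536 × 10⁴ = 2.5536 bp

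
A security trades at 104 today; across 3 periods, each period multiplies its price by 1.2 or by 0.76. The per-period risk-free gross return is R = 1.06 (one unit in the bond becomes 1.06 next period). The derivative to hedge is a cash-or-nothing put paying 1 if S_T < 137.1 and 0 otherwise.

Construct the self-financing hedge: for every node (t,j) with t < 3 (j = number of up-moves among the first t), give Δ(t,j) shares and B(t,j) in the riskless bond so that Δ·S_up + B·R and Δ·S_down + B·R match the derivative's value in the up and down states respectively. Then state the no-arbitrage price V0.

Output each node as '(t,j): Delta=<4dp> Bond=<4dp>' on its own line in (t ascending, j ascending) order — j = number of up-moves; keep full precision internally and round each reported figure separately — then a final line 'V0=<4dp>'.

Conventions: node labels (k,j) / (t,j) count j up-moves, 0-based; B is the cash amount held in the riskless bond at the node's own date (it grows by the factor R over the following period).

(0,0): Delta=-0.0090 Bond=1.5138
(1,0): Delta=0.0000 Bond=0.8900
(1,1): Delta=-0.0117 Bond=1.9381
(2,0): Delta=0.0000 Bond=0.9434
(2,1): Delta=0.0000 Bond=0.9434
(2,2): Delta=-0.0152 Bond=2.5729
V0=0.5735

No-arbitrage ⇒ martingale measure with p* = (R−d)/(u−d) = 0.6818.
At maturity the claim pays: V(3,0)=1.0000, V(3,1)=1.0000, V(3,2)=1.0000, V(3,3)=0.0000
(2,0): S=60.0704. Δ = (V_up−V_dn)/(S_up−S_dn) = (1.0000−1.0000)/(72.0845−45.6535) = 0.0000. V = [p*·1.0000 + (1−p*)·1.0000]/1.06 = 0.9434. B = V − Δ·S = 0.9434.
(2,1): S=94.8480. Δ = (V_up−V_dn)/(S_up−S_dn) = (1.0000−1.0000)/(113.8176−72.0845) = 0.0000. V = [p*·1.0000 + (1−p*)·1.0000]/1.06 = 0.9434. B = V − Δ·S = 0.9434.
(2,2): S=149.7600. Δ = (V_up−V_dn)/(S_up−S_dn) = (0.0000−1.0000)/(179.7120−113.8176) = -0.0152. V = [p*·0.0000 + (1−p*)·1.0000]/1.06 = 0.3002. B = V − Δ·S = 2.5729.
(1,0): S=79.0400. Δ = (V_up−V_dn)/(S_up−S_dn) = (0.9434−0.9434)/(94.8480−60.0704) = 0.0000. V = [p*·0.9434 + (1−p*)·0.9434]/1.06 = 0.8900. B = V − Δ·S = 0.8900.
(1,1): S=124.8000. Δ = (V_up−V_dn)/(S_up−S_dn) = (0.3002−0.9434)/(149.7600−94.8480) = -0.0117. V = [p*·0.3002 + (1−p*)·0.9434]/1.06 = 0.4763. B = V − Δ·S = 1.9381.
(0,0): S=104.0000. Δ = (V_up−V_dn)/(S_up−S_dn) = (0.4763−0.8900)/(124.8000−79.0400) = -0.0090. V = [p*·0.4763 + (1−p*)·0.8900]/1.06 = 0.5735. B = V − Δ·S = 1.5138.
Check: Δ(0,0)·S0 + B(0,0) = 0.5735 = V0.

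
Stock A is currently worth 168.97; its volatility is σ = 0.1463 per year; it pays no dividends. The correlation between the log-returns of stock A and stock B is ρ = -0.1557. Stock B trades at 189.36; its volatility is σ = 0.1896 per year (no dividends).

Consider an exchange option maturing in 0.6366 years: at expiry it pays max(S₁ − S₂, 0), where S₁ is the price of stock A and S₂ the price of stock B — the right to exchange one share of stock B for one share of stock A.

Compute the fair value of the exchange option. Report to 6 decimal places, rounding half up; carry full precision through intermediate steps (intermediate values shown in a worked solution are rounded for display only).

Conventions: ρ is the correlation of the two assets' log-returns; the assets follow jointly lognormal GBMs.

exchange price = 6.621485

σ_eff = √(σ₁² + σ₂² − 2ρσ₁σ₂) = √(0.1463² + 0.1896² − 2·-0.1557·0.1463·0.1896) = 0.256884
d₁ = (ln(S₁/S₂) + (q₂ − q₁ + σ_eff²/2)T) / (σ_eff√T) = (ln(168.97/189.36) + (0.0 − 0.0 + 0.032995)·0.6366) / 0.204961 = -0.453376
d₂ = d₁ − σ_eff√T = -0.453376 − 0.204961 = -0.658337
N(d₁) = 0.325139,  N(d₂) = 0.255161
V = S₁·e^{−q₁T}·N(d₁) − S₂·e^{−q₂T}·N(d₂) = 54.938763 − 48.317278 = 6.621485
Key observation: pricing in stock B-units makes this a unit-strike call on the ratio S₁/S₂ — the risk-free rate cancels and cannot affect the value.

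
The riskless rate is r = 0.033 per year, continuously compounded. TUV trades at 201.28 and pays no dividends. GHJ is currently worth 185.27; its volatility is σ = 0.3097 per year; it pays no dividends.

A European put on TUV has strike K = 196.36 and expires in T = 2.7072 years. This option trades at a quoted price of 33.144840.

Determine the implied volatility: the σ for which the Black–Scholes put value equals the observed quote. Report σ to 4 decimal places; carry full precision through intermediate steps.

At σ = 0.3502 the Black–Scholes value reproduces the quote:
σ√T = 0.3502·√2.7072 = 0.576204
d₁ = (ln(S/K) + (r+σ²/2)T) / (σ√T) = (ln(201.28/196.36) + (0.033+0.3502²/2)·2.7072) / 0.576204 = (0.024747 + 0.255343) / 0.576204 = 0.486096
d₂ = d₁ − σ√T = 0.486096 − 0.576204 = -0.090108
e^{−rT} = 0.914537
N(−d₁) = 0.313450,  N(−d₂) = 0.535899
V = K·e^{−rT}·N(−d₂) − S·N(−d₁) = 96.235974 − 63.091134 = 33.144840 (matching the quote); vega is positive throughout, so no other σ reproduces this price

sigma = 0.3502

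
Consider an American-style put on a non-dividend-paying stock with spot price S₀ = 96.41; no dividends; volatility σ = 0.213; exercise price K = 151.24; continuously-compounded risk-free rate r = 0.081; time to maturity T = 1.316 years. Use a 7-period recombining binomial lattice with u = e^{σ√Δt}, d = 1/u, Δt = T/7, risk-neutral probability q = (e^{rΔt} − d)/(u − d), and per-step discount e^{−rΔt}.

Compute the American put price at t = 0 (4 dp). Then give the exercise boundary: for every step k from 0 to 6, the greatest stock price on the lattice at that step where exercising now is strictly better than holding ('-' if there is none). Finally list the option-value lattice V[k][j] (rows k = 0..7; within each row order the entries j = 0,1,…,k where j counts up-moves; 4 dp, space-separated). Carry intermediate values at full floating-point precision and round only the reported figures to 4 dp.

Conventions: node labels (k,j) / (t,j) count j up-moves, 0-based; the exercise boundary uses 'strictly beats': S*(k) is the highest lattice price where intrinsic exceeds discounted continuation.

Δt=0.18800  u=1.09675  d=0.91178  q=0.55988  discount=0.98489
step 7 (expiry): payoffs max(K−S,0) = 100.7322 90.4858 78.1606 63.3351 45.5020 24.0511 0.0000 0.0000
step 6: (k=6,j=0): S=55.3946, K−S=95.8454, hold=93.5598 ⇒ V=95.8454 exercise | (k=6,j=1): S=66.6324, K−S=84.6076, hold=82.3219 ⇒ V=84.6076 exercise | (k=6,j=2): S=80.1501, K−S=71.0899, hold=68.8043 ⇒ V=71.0899 exercise | (k=6,j=3): S=96.4100, K−S=54.8300, hold=52.5444 ⇒ V=54.8300 exercise | (k=6,j=4): S=115.9686, K−S=35.2714, hold=32.9858 ⇒ V=35.2714 exercise | (k=6,j=5): S=139.4949, K−S=11.7451, hold=10.4253 ⇒ V=11.7451 exercise | (k=6,j=6): S=167.7941, K−S=0.0000, hold=0.0000 ⇒ V=0.0000 continue  boundary S*=139.4949
step 5: (k=5,j=0): S=60.7542, K−S=90.4858, hold=88.2001 ⇒ V=90.4858 exercise | (k=5,j=1): S=73.0794, K−S=78.1606, hold=75.8750 ⇒ V=78.1606 exercise | (k=5,j=2): S=87.9049, K−S=63.3351, hold=61.0495 ⇒ V=63.3351 exercise | (k=5,j=3): S=105.7380, K−S=45.5020, hold=43.2163 ⇒ V=45.5020 exercise | (k=5,j=4): S=127.1889, K−S=24.0511, hold=21.7654 ⇒ V=24.0511 exercise | (k=5,j=5): S=152.9916, K−S=0.0000, hold=5.0911 ⇒ V=5.0911 continue  boundary S*=127.1889
step 4: (k=4,j=0): S=66.6324, K−S=84.6076, hold=82.3219 ⇒ V=84.6076 exercise | (k=4,j=1): S=80.1501, K−S=71.0899, hold=68.8043 ⇒ V=71.0899 exercise | (k=4,j=2): S=96.4100, K−S=54.8300, hold=52.5444 ⇒ V=54.8300 exercise | (k=4,j=3): S=115.9686, K−S=35.2714, hold=32.9858 ⇒ V=35.2714 exercise | (k=4,j=4): S=139.4949, K−S=11.7451, hold=13.2326 ⇒ V=13.2326 continue  boundary S*=115.9686
step 3: (k=3,j=0): S=73.0794, K−S=78.1606, hold=75.8750 ⇒ V=78.1606 exercise | (k=3,j=1): S=87.9049, K−S=63.3351, hold=61.0495 ⇒ V=63.3351 exercise | (k=3,j=2): S=105.7380, K−S=45.5020, hold=43.2163 ⇒ V=45.5020 exercise | (k=3,j=3): S=127.1889, K−S=24.0511, hold=22.5857 ⇒ V=24.0511 exercise  boundary S*=127.1889
step 2: (k=2,j=0): S=80.1501, K−S=71.0899, hold=68.8043 ⇒ V=71.0899 exercise | (k=2,j=1): S=96.4100, K−S=54.8300, hold=52.5444 ⇒ V=54.8300 exercise | (k=2,j=2): S=115.9686, K−S=35.2714, hold=32.9858 ⇒ V=35.2714 exercise  boundary S*=115.9686
step 1: (k=1,j=0): S=87.9049, K−S=63.3351, hold=61.0495 ⇒ V=63.3351 exercise | (k=1,j=1): S=105.7380, K−S=45.5020, hold=43.2163 ⇒ V=45.5020 exercise  boundary S*=105.7380
step 0: (k=0,j=0): S=96.4100, K−S=54.8300, hold=52.5444 ⇒ V=54.8300 exercise  boundary S*=96.4100

price = 54.8300
boundary = 96.4100 105.7380 115.9686 127.1889 115.9686 127.1889 139.4949
tree:
54.8300
63.3351 45.5020
71.0899 54.8300 35.2714
78.1606 63.3351 45.5020 24.0511
84.6076 71.0899 54.8300 35.2714 13.2326
90.4858 78.1606 63.3351 45.5020 24.0511 5.0911
95.8454 84.6076 71.0899 54.8300 35.2714 11.7451 0.0000
100.7322 90.4858 78.1606 63.3351 45.5020 24.0511 0.0000 0.0000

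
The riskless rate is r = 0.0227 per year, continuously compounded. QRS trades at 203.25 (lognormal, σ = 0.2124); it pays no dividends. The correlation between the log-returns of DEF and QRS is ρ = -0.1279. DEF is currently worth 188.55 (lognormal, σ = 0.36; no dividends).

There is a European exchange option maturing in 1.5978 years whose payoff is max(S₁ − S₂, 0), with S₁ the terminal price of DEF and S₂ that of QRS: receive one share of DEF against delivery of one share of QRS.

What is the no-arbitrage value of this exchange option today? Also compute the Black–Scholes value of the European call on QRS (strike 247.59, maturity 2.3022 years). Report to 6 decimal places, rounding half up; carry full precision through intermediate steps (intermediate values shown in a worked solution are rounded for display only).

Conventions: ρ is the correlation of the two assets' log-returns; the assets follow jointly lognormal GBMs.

σ_eff = √(σ₁² + σ₂² − 2ρσ₁σ₂) = √(0.36² + 0.2124² − 2·-0.1279·0.36·0.2124) = 0.440764
d₁ = (ln(S₁/S₂) + (q₂ − q₁ + σ_eff²/2)T) / (σ_eff√T) = (ln(188.55/203.25) + (0.0 − 0.0 + 0.097137)·1.5978) / 0.557144 = 0.143825
d₂ = d₁ − σ_eff√T = 0.143825 − 0.557144 = -0.413319
N(d₁) = 0.557181,  N(d₂) = 0.339686
V = S₁·e^{−q₁T}·N(d₁) − S₂·e^{−q₂T}·N(d₂) = 105.056428 − 69.041260 = 36.015167
[vanilla: QRS call K=247.59]
σ√T = 0.2124·√2.3022 = 0.322275
d₁ = (ln(S/K) + (r+σ²/2)T) / (σ√T) = (ln(203.25/247.59) + (0.0227+0.2124²/2)·2.3022) / 0.322275 = (-0.197337 + 0.104190) / 0.322275 = -0.289030
d₂ = d₁ − σ√T = -0.289030 − 0.322275 = -0.611305
e^{−rT} = 0.949082
N(d₁) = 0.386279,  N(d₂) = 0.270499
price = S·N(d₁) − K·e^{−rT}·N(d₂) = 78.511250 − 63.562730 = 14.948521

exchange price = 36.015167
price(QRS call K=247.59) = 14.948521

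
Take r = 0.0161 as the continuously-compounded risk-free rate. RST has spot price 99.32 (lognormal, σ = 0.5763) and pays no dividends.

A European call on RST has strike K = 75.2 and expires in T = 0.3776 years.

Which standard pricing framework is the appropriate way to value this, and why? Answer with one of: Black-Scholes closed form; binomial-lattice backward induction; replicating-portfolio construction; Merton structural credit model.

framework: Black-Scholes closed form

Key observation: the strike-75.2 call on RST is European-exercise on a continuously-modelled lognormal underlying, so its value is a single closed-form evaluation.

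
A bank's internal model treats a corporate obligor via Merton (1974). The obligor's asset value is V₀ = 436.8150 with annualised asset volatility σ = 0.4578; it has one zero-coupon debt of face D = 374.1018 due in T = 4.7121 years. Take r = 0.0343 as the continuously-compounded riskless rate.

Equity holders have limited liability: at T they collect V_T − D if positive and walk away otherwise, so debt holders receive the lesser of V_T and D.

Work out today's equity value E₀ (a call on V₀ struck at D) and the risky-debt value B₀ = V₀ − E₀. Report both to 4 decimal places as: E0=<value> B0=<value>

E0=209.6023 B0=227.2127

Work the structural quantities from V₀ = 436.8150 against face 374.1018:
d₁ = [ln(V₀/D) + (r + σ²/2)T] / (σ√T)
   = [ln(436.8150/374.1018) + (0.0343 + 0.5·0.4578²)·4.7121] / (0.4578·√4.7121)
   = [0.154982 + 0.655408] / 0.993763 = 0.815475
d₂ = d₁ − σ√T = 0.815475 − 0.993763 = -0.178288
N(d₁) = 0.792600,  N(d₂) = 0.429248,  e^(−rT) = 0.850760
E₀ = V₀·N(d₁) − D·e^(−rT)·N(d₂)
   = 436.8150·0.792600 − 374.1018·0.850760·0.429248 = 209.602251
B₀ = V₀ − E₀ = 436.8150 − 209.602251 = 227.212749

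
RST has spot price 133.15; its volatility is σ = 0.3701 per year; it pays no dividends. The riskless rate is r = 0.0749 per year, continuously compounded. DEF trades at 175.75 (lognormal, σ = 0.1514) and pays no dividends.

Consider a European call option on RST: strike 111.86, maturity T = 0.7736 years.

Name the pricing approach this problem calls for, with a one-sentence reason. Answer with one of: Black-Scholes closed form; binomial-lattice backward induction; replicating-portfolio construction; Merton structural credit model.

framework: Black-Scholes closed form

Key observation: the strike-111.86 call on RST is European-exercise on a continuously-modelled lognormal underlying, so its value is a single closed-form evaluation.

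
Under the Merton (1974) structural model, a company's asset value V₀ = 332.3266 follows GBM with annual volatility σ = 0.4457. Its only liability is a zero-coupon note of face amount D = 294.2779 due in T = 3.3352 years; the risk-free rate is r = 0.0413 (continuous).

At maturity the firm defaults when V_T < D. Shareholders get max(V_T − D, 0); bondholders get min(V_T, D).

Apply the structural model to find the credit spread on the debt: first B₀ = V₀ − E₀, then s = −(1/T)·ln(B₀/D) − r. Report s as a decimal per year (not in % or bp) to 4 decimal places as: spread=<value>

With assets at 332.3266 and a single debt payment of 294.2779 at 3.3352 years:
d₁ = [ln(V₀/D) + (r + σ²/2)T] / (σ√T)
   = [ln(332.3266/294.2779) + (0.0413 + 0.5·0.4457²)·3.3352] / (0.4457·√3.3352)
   = [0.121594 + 0.469010] / 0.813961 = 0.725592
d₂ = d₁ − σ√T = 0.725592 − 0.813961 = -0.088369
N(d₁) = 0.765956,  N(d₂) = 0.464792,  e^(−rT) = 0.871322
E₀ = V₀·N(d₁) − D·e^(−rT)·N(d₂)
   = 332.3266·0.765956 − 294.2779·0.871322·0.464792 = 135.369789
B₀ = V₀ − E₀ = 332.3266 − 135.369789 = 196.956811
spread = −(1/T)·ln(B₀/D) − r = −(1/3.3352)·ln(196.956811/294.2779) − 0.0413 = 0.07909461

spread=0.0791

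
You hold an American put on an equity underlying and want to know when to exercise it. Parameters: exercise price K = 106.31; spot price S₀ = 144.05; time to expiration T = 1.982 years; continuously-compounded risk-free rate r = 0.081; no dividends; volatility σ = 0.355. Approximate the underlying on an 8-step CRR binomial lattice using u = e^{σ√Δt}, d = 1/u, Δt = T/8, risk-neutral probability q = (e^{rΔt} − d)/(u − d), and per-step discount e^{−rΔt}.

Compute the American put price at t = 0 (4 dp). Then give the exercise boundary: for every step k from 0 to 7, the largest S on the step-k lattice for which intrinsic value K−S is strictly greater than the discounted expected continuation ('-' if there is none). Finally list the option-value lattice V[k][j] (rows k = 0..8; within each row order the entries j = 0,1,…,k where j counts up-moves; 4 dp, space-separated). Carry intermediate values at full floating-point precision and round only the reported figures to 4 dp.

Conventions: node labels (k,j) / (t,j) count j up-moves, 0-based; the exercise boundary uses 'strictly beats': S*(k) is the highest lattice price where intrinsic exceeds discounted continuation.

price = 6.0267
boundary = - - - - 71.0485 59.5409 71.0485 84.7802
tree:
6.0267
9.7837 2.6982
15.4900 4.7533 0.8539
23.7979 8.2152 1.6547 0.1275
35.2615 13.8557 3.1853 0.2670 0.0000
46.7691 22.6191 6.0839 0.5594 0.0000 0.0000
56.4129 35.2615 11.5113 1.1720 0.0000 0.0000 0.0000
64.4946 46.7691 21.5298 2.4554 0.0000 0.0000 0.0000 0.0000
71.2674 56.4129 35.2615 5.1441 0.0000 0.0000 0.0000 0.0000 0.0000

Δt=0.24775  u=1.19327  d=0.83803  q=0.51300  discount=0.98013
step 8 (expiry): payoffs max(K−S,0) = 71.2674 56.4129 35.2615 5.1441 0.0000 0.0000 0.0000 0.0000 0.0000
step 7: (k=7,j=0): S=41.8154, K−S=64.4946, hold=62.3825 ⇒ V=64.4946 exercise | (k=7,j=1): S=59.5409, K−S=46.7691, hold=44.6570 ⇒ V=46.7691 exercise | (k=7,j=2): S=84.7802, K−S=21.5298, hold=19.4177 ⇒ V=21.5298 exercise | (k=7,j=3): S=120.7185, K−S=0.0000, hold=2.4554 ⇒ V=2.4554 continue | (k=7,j=4): S=171.8909, K−S=0.0000, hold=0.0000 ⇒ V=0.0000 continue | (k=7,j=5): S=244.7553, K−S=0.0000, hold=0.0000 ⇒ V=0.0000 continue | (k=7,j=6): S=348.5068, K−S=0.0000, hold=0.0000 ⇒ V=0.0000 continue | (k=7,j=7): S=496.2385, K−S=0.0000, hold=0.0000 ⇒ V=0.0000 continue  boundary S*=84.7802
step 6: (k=6,j=0): S=49.8971, K−S=56.4129, hold=54.3007 ⇒ V=56.4129 exercise | (k=6,j=1): S=71.0485, K−S=35.2615, hold=33.1494 ⇒ V=35.2615 exercise | (k=6,j=2): S=101.1659, K−S=5.1441, hold=11.5113 ⇒ V=11.5113 continue | (k=6,j=3): S=144.0500, K−S=0.0000, hold=1.1720 ⇒ V=1.1720 continue | (k=6,j=4): S=205.1127, K−S=0.0000, hold=0.0000 ⇒ V=0.0000 continue | (k=6,j=5): S=292.0597, K−S=0.0000, hold=0.0000 ⇒ V=0.0000 continue | (k=6,j=6): S=415.8635, K−S=0.0000, hold=0.0000 ⇒ V=0.0000 continue  boundary S*=71.0485
step 5: (k=5,j=0): S=59.5409, K−S=46.7691, hold=44.6570 ⇒ V=46.7691 exercise | (k=5,j=1): S=84.7802, K−S=21.5298, hold=22.6191 ⇒ V=22.6191 continue | (k=5,j=2): S=120.7185, K−S=0.0000, hold=6.0839 ⇒ V=6.0839 continue | (k=5,j=3): S=171.8909, K−S=0.0000, hold=0.5594 ⇒ V=0.5594 continue | (k=5,j=4): S=244.7553, K−S=0.0000, hold=0.0000 ⇒ V=0.0000 continue | (k=5,j=5): S=348.5068, K−S=0.0000, hold=0.0000 ⇒ V=0.0000 continue  boundary S*=59.5409
step 4: (k=4,j=0): S=71.0485, K−S=35.2615, hold=33.6971 ⇒ V=35.2615 exercise | (k=4,j=1): S=101.1659, K−S=5.1441, hold=13.8557 ⇒ V=13.8557 continue | (k=4,j=2): S=144.0500, K−S=0.0000, hold=3.1853 ⇒ V=3.1853 continue | (k=4,j=3): S=205.1127, K−S=0.0000, hold=0.2670 ⇒ V=0.2670 continue | (k=4,j=4): S=292.0597, K−S=0.0000, hold=0.0000 ⇒ V=0.0000 continue  boundary S*=71.0485
step 3: (k=3,j=0): S=84.7802, K−S=21.5298, hold=23.7979 ⇒ V=23.7979 continue | (k=3,j=1): S=120.7185, K−S=0.0000, hold=8.2152 ⇒ V=8.2152 continue | (k=3,j=2): S=171.8909, K−S=0.0000, hold=1.6547 ⇒ V=1.6547 continue | (k=3,j=3): S=244.7553, K−S=0.0000, hold=0.1275 ⇒ V=0.1275 continue  boundary S*=-
step 2: (k=2,j=0): S=101.1659, K−S=5.1441, hold=15.4900 ⇒ V=15.4900 continue | (k=2,j=1): S=144.0500, K−S=0.0000, hold=4.7533 ⇒ V=4.7533 continue | (k=2,j=2): S=205.1127, K−S=0.0000, hold=0.8539 ⇒ V=0.8539 continue  boundary S*=-
step 1: (k=1,j=0): S=120.7185, K−S=0.0000, hold=9.7837 ⇒ V=9.7837 continue | (k=1,j=1): S=171.8909, K−S=0.0000, hold=2.6982 ⇒ V=2.6982 continue  boundary S*=-
step 0: (k=0,j=0): S=144.0500, K−S=0.0000, hold=6.0267 ⇒ V=6.0267 continue  boundary S*=-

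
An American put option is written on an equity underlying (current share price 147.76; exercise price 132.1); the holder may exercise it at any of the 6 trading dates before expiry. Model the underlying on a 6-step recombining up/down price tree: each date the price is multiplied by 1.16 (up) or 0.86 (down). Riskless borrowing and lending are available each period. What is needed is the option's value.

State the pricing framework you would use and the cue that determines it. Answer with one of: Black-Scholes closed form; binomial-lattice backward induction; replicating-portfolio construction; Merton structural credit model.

Key observation: the put (strike 132.1 on spot 147.76) is American-style on a 6-step discrete price model, so the early-exercise decision at every node requires stepwise backward valuation — a closed form cannot price the exercise right.

framework: binomial-lattice backward induction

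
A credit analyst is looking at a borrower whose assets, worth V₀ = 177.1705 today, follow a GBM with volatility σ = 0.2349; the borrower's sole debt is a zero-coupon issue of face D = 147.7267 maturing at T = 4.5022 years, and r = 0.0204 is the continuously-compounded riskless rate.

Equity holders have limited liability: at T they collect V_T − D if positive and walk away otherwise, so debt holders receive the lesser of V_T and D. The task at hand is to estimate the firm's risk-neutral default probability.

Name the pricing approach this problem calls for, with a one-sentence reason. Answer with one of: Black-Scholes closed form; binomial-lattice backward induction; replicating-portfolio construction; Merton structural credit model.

Key observation: assets follow a GBM and default happens iff V_T < 147.7267; valuing claims on that split (equity as a call, risky debt as the residual) is the structural model's definition.

framework: Merton structural credit model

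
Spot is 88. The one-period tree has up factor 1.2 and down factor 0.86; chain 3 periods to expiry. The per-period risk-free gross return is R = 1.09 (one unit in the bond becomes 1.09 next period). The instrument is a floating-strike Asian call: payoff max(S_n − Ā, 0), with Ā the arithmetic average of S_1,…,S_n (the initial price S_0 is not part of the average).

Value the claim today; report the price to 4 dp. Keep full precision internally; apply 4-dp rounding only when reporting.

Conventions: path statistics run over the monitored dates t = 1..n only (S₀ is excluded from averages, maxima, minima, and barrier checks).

price = 8.7850

With p* = (R−d)/(u−d) = 0.6765, sum probability × payoff across the paths and divide by R^3.
Enumerate all 2^3 = 8 price paths (U = up ×1.2, D = down ×0.86); each path with k up-moves has probability p*^k·(1−p*)^(3−k).
DDD: Ā=65.5792, payoff=0.0000, prob=0.033864
UDD: Ā=91.5059, payoff=0.0000, prob=0.070807
DUD: Ā=81.5326, payoff=0.0000, prob=0.070807
UUD: Ā=113.7664, payoff=0.0000, prob=0.148051
DDU: Ā=72.9555, payoff=5.1462, prob=0.070807
UDU: Ā=101.7984, payoff=7.1808, prob=0.148051
DUU: Ā=91.8251, payoff=17.1541, prob=0.148051
UUU: Ā=128.1280, payoff=23.9360, prob=0.309561
Price = Σ prob·payoff / R^3 = 11.376864 / 1.295029 = 8.7850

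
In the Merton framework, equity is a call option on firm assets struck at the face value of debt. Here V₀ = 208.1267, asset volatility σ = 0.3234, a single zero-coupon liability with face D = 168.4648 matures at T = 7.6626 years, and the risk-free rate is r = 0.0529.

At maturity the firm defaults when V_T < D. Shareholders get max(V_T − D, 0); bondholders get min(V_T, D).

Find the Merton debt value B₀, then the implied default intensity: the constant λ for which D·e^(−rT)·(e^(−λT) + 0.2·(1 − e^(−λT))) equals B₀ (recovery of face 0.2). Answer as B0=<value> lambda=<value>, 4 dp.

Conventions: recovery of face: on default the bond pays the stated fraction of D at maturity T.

B0=93.4832 lambda=0.0307

Apply the equity-as-call identities (strike 168.4648, horizon 7.6626 years):
d₁ = [ln(V₀/D) + (r + σ²/2)T] / (σ√T)
   = [ln(208.1267/168.4648) + (0.0529 + 0.5·0.3234²)·7.6626] / (0.3234·√7.6626)
   = [0.211420 + 0.806058] / 0.895217 = 1.136572
d₂ = d₁ − σ√T = 1.136572 − 0.895217 = 0.241355
N(d₁) = 0.872141,  N(d₂) = 0.595360,  e^(−rT) = 0.666742
E₀ = V₀·N(d₁) − D·e^(−rT)·N(d₂)
   = 208.1267·0.872141 − 168.4648·0.666742·0.595360 = 114.643489
B₀ = V₀ − E₀ = 208.1267 − 114.643489 = 93.483211
e^(−λT) = (B₀·e^(rT)/D − 0.2)/(1 − 0.2) = (93.4832·1.499830/168.4648 − 0.2)/0.8 = 0.79034252
λ = −ln(0.79034252)/7.6626 = 0.030706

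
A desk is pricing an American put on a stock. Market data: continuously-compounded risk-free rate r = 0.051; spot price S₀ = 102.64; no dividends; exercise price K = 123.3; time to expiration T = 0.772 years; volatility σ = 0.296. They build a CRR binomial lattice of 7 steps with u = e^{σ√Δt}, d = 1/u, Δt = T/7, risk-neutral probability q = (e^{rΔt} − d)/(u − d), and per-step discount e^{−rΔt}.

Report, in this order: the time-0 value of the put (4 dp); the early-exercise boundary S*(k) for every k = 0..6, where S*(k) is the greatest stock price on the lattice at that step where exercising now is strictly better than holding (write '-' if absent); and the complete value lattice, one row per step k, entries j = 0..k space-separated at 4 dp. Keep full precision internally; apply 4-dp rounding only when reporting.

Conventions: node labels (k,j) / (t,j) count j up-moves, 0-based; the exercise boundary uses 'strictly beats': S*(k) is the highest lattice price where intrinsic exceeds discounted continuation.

params: Δt=0.11029 u=1.10329 d=0.90638 q=0.50409 e^(-rΔt)=0.99439
t_7 payoffs: 71.7201 60.5141 46.8735 30.2694 10.0580 0.0000 0.0000 0.0000
t_6: node(6,0) S=56.9077 payoff=66.3923 vs cont=65.7007 → 66.3923 [stop]  node(6,1) S=69.2712 payoff=54.0288 vs cont=53.3372 → 54.0288 [stop]  node(6,2) S=84.3208 payoff=38.9792 vs cont=38.2876 → 38.9792 [stop]  node(6,3) S=102.6400 payoff=20.6600 vs cont=19.9684 → 20.6600 [stop]  node(6,4) S=124.9391 payoff=0.0000 vs cont=4.9599 → 4.9599 [wait]  node(6,5) S=152.0829 payoff=0.0000 vs cont=0.0000 → 0.0000 [wait]  node(6,6) S=185.1238 payoff=0.0000 vs cont=0.0000 → 0.0000 [wait]  ⇒ S*(6)=102.6400
t_5: node(5,0) S=62.7859 payoff=60.5141 vs cont=59.8226 → 60.5141 [stop]  node(5,1) S=76.4265 payoff=46.8735 vs cont=46.1820 → 46.8735 [stop]  node(5,2) S=93.0306 payoff=30.2694 vs cont=29.5779 → 30.2694 [stop]  node(5,3) S=113.2420 payoff=10.0580 vs cont=12.6743 → 12.6743 [wait]  node(5,4) S=137.8445 payoff=0.0000 vs cont=2.4459 → 2.4459 [wait]  node(5,5) S=167.7920 payoff=0.0000 vs cont=0.0000 → 0.0000 [wait]  ⇒ S*(5)=93.0306
t_4: node(4,0) S=69.2712 payoff=54.0288 vs cont=53.3372 → 54.0288 [stop]  node(4,1) S=84.3208 payoff=38.9792 vs cont=38.2876 → 38.9792 [stop]  node(4,2) S=102.6400 payoff=20.6600 vs cont=21.2799 → 21.2799 [wait]  node(4,3) S=124.9391 payoff=0.0000 vs cont=7.4761 → 7.4761 [wait]  node(4,4) S=152.0829 payoff=0.0000 vs cont=1.2061 → 1.2061 [wait]  ⇒ S*(4)=84.3208
t_3: node(3,0) S=76.4265 payoff=46.8735 vs cont=46.1820 → 46.8735 [stop]  node(3,1) S=93.0306 payoff=30.2694 vs cont=29.8886 → 30.2694 [stop]  node(3,2) S=113.2420 payoff=10.0580 vs cont=14.2412 → 14.2412 [wait]  node(3,3) S=137.8445 payoff=0.0000 vs cont=4.2913 → 4.2913 [wait]  ⇒ S*(3)=93.0306
t_2: node(2,0) S=84.3208 payoff=38.9792 vs cont=38.2876 → 38.9792 [stop]  node(2,1) S=102.6400 payoff=20.6600 vs cont=22.0653 → 22.0653 [wait]  node(2,2) S=124.9391 payoff=0.0000 vs cont=9.1738 → 9.1738 [wait]  ⇒ S*(2)=84.3208
t_1: node(1,0) S=93.0306 payoff=30.2694 vs cont=30.2823 → 30.2823 [wait]  node(1,1) S=113.2420 payoff=10.0580 vs cont=15.4795 → 15.4795 [wait]  ⇒ S*(1)=-
t_0: node(0,0) S=102.6400 payoff=20.6600 vs cont=22.6924 → 22.6924 [wait]  ⇒ S*(0)=-

price = 22.6924
boundary = - - 84.3208 93.0306 84.3208 93.0306 102.6400
tree:
22.6924
30.2823 15.4795
38.9792 22.0653 9.1738
46.8735 30.2694 14.2412 4.2913
54.0288 38.9792 21.2799 7.4761 1.2061
60.5141 46.8735 30.2694 12.6743 2.4459 0.0000
66.3923 54.0288 38.9792 20.6600 4.9599 0.0000 0.0000
71.7201 60.5141 46.8735 30.2694 10.0580 0.0000 0.0000 0.0000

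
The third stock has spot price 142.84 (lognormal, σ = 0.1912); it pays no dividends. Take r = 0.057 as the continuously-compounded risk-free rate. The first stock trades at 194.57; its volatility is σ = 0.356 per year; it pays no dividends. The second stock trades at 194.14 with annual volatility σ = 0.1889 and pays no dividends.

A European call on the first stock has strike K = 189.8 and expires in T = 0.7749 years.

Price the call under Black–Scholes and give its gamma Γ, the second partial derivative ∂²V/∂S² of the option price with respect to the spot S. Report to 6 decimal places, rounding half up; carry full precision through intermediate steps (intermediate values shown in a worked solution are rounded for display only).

price = 30.464419
Γ = 0.006094

σ√T = 0.356·√0.7749 = 0.313381
d₁ = (ln(S/K) + (r+σ²/2)T) / (σ√T) = (ln(194.57/189.8) + (0.057+0.356²/2)·0.7749) / 0.313381 = (0.024821 + 0.093273) / 0.313381 = 0.376839
d₂ = d₁ − σ√T = 0.376839 − 0.313381 = 0.063458
e^{−rT} = 0.956792
N(d₁) = 0.646853,  N(d₂) = 0.525299
Call price V = S·N(d₁) − K·e^{−rT}·N(d₂) = 125.858271 − 95.393852 = 30.464419
φ(d₁) = (1/√(2π))·e^{−d₁²/2} = 0.371598
Γ = φ(d₁) / (S·σ·√T) = 0.006094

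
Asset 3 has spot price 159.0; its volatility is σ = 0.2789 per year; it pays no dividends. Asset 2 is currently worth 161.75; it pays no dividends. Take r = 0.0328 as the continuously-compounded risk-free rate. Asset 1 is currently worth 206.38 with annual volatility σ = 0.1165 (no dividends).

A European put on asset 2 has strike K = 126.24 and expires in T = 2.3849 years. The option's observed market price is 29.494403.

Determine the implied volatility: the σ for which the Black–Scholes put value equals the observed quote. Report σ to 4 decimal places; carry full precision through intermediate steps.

sigma = 0.5931

At σ = 0.5931 the Black–Scholes value reproduces the quote:
σ√T = 0.5931·√2.3849 = 0.915932
d₁ = (ln(S/K) + (r+σ²/2)T) / (σ√T) = (ln(161.75/126.24) + (0.0328+0.5931²/2)·2.3849) / 0.915932 = (0.247867 + 0.497690) / 0.915932 = 0.813988
d₂ = d₁ − σ√T = 0.813988 − 0.915932 = -0.101944
e^{−rT} = 0.924757
N(−d₁) = 0.207826,  N(−d₂) = 0.540599
V = K·e^{−rT}·N(−d₂) − S·N(−d₁) = 63.110254 − 33.615851 = 29.494403 (the quoted price), and the Black–Scholes price is strictly increasing in σ, so σ is unique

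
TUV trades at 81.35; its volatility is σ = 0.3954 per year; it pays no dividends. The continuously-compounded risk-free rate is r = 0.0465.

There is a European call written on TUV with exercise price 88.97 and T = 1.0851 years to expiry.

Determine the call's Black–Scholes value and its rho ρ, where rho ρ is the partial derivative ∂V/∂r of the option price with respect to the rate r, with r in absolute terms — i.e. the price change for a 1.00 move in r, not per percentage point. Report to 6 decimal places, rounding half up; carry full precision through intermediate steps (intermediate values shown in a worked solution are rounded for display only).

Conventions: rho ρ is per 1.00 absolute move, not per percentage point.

price = 11.976704
ρ = 35.043405

σ√T = 0.3954·√1.0851 = 0.411881
d₁ = (ln(S/K) + (r+σ²/2)T) / (σ√T) = (ln(81.35/88.97) + (0.0465+0.3954²/2)·1.0851) / 0.411881 = (-0.089538 + 0.135280) / 0.411881 = 0.111056
d₂ = d₁ − σ√T = 0.111056 − 0.411881 = -0.300825
e^{−rT} = 0.950795
N(d₁) = 0.544214,  N(d₂) = 0.381774
Call price V = S·N(d₁) − K·e^{−rT}·N(d₂) = 44.271797 − 32.295093 = 11.976704
ρ = K·T·e^{−rT}·N(d₂) = 35.043405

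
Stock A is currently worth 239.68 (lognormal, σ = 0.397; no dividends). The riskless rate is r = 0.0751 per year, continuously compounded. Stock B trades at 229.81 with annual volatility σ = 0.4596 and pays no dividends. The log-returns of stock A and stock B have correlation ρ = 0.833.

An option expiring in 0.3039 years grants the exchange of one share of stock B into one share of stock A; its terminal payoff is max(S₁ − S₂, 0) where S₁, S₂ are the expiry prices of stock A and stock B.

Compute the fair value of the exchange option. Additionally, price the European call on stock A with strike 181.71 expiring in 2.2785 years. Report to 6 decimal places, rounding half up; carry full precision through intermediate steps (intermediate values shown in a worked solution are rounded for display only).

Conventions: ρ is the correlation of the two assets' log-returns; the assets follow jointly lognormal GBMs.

exchange price = 18.656168
price(stock A call K=181.71) = 101.283883

σ_eff = √(σ₁² + σ₂² − 2ρσ₁σ₂) = √(0.397² + 0.4596² − 2·0.833·0.397·0.4596) = 0.254678
d₁ = (ln(S₁/S₂) + (q₂ − q₁ + σ_eff²/2)T) / (σ_eff√T) = (ln(239.68/229.81) + (0.0 − 0.0 + 0.032430)·0.3039) / 0.140397 = 0.369720
d₂ = d₁ − σ_eff√T = 0.369720 − 0.140397 = 0.229323
N(d₁) = 0.644204,  N(d₂) = 0.590691
V = S₁·e^{−q₁T}·N(d₁) − S₂·e^{−q₂T}·N(d₂) = 154.402918 − 135.746750 = 18.656168
[vanilla: stock A call K=181.71]
σ√T = 0.397·√2.2785 = 0.599260
d₁ = (ln(S/K) + (r+σ²/2)T) / (σ√T) = (ln(239.68/181.71) + (0.0751+0.397²/2)·2.2785) / 0.599260 = (0.276893 + 0.350671) / 0.599260 = 1.047232
d₂ = d₁ − σ√T = 1.047232 − 0.599260 = 0.447973
e^{−rT} = 0.842724
N(d₁) = 0.852504,  N(d₂) = 0.672914
price = S·N(d₁) − K·e^{−rT}·N(d₂) = 204.328109 − 103.044226 = 101.283883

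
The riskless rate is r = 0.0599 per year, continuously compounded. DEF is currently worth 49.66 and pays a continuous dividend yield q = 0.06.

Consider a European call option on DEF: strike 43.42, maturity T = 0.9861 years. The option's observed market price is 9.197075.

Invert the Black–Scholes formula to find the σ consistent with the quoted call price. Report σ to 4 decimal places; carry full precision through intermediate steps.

sigma = 0.3352

At σ = 0.3352 the Black–Scholes value reproduces the quote:
σ√T = 0.3352·√0.9861 = 0.332862
d₁ = (ln(S/K) + (r−q+σ²/2)T) / (σ√T) = (ln(49.66/43.42) + (0.0599−0.06+0.3352²/2)·0.9861) / 0.332862 = (0.134280 + 0.055300) / 0.332862 = 0.569544
d₂ = d₁ − σ√T = 0.569544 − 0.332862 = 0.236682
e^{−rT} = 0.942643
e^{−qT} = 0.942550
N(d₁) = 0.715506,  N(d₂) = 0.593548
V = S·e^{−qT}·N(d₁) − K·e^{−rT}·N(d₂) = 33.490744 − 24.293669 = 9.197075 (the quoted price), and the Black–Scholes price is strictly increasing in σ, so σ is unique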